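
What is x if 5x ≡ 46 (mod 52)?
x ≡ 30 (mod 52)

gcd(5, 52) = 1, which divides 46, so solutions exist.
Find 5^(-1) mod 52 by the extended Euclidean algorithm:
52 = 10 × 5 + 2  ⟹  2 = (1)·52 + (-10)·5
5 = 2 × 2 + 1  ⟹  1 = (-2)·52 + (21)·5
So (21)·5 ≡ 1 (mod 52), i.e. 5^(-1) ≡ 21 (mod 52).
x ≡ 21 × 46 = 966 ≡ 30 (mod 52).
Check: 5 × 30 = 150 ≡ 46 (mod 52).
Unique solution: x ≡ 30 (mod 52)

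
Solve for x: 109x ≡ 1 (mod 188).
69

gcd(109, 188) = 1, so the inverse exists.
Extended Euclidean algorithm on (188, 109):
188 = 1 × 109 + 79  ⟹  79 = (1)·188 + (-1)·109
109 = 1 × 79 + 30  ⟹  30 = (-1)·188 + (2)·109
79 = 2 × 30 + 19  ⟹  19 = (3)·188 + (-5)·109
30 = 1 × 19 + 11  ⟹  11 = (-4)·188 + (7)·109
19 = 1 × 11 + 8  ⟹  8 = (7)·188 + (-12)·109
11 = 1 × 8 + 3  ⟹  3 = (-11)·188 + (19)·109
8 = 2 × 3 + 2  ⟹  2 = (29)·188 + (-50)·109
3 = 1 × 2 + 1  ⟹  1 = (-40)·188 + (69)·109
So (69)·109 ≡ 1 (mod 188), i.e. 109^(-1) ≡ 69 (mod 188).
Check: 109 × 69 = 7521 ≡ 1 (mod 188)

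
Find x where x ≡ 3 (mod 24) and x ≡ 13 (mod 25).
363

Using Chinese Remainder Theorem:
M = 24 × 25 = 600
M1 = 25, M2 = 24
y1 = 25^(-1) mod 24 = 1
y2 = 24^(-1) mod 25 = 24
x = (3×25×1 + 13×24×24) mod 600 = 363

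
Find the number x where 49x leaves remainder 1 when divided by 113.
30

gcd(49, 113) = 1, so the inverse exists.
Extended Euclidean algorithm on (113, 49):
113 = 2 × 49 + 15  ⟹  15 = (1)·113 + (-2)·49
49 = 3 × 15 + 4  ⟹  4 = (-3)·113 + (7)·49
15 = 3 × 4 + 3  ⟹  3 = (10)·113 + (-23)·49
4 = 1 × 3 + 1  ⟹  1 = (-13)·113 + (30)·49
So (30)·49 ≡ 1 (mod 113), i.e. 49^(-1) ≡ 30 (mod 113).
Check: 49 × 30 = 1470 ≡ 1 (mod 113)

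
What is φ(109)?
108

109 = 109
φ(n) = n × ∏(1 - 1/p) for each prime p dividing n
φ(109) = 109 × (1 - 1/109) = 108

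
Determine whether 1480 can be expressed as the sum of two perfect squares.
6² + 38² (a=6, b=38)

Factorization: 1480 = 2^3 × 5 × 37
By Fermat: n is sum of two squares iff every prime p ≡ 3 (mod 4) appears to even power.
All primes ≡ 3 (mod 4) appear to even power.
Search a = 0, 1, 2, … for 1480 - a² a perfect square: first hit at a = 6: 1480 - 36 = 1444 = 38².
1480 = 6² + 38² = 36 + 1444 ✓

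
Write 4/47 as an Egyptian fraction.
1/12 + 1/564

Greedy algorithm:
4/47: ceiling(47/4) = 12, use 1/12
1/564: ceiling(564/1) = 564, use 1/564
Result: 4/47 = 1/12 + 1/564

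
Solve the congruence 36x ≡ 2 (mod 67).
x ≡ 41 (mod 67)

gcd(36, 67) = 1, which divides 2, so solutions exist.
Find 36^(-1) mod 67 by the extended Euclidean algorithm:
67 = 1 × 36 + 31  ⟹  31 = (1)·67 + (-1)·36
36 = 1 × 31 + 5  ⟹  5 = (-1)·67 + (2)·36
31 = 6 × 5 + 1  ⟹  1 = (7)·67 + (-13)·36
So (-13)·36 ≡ 1 (mod 67), i.e. 36^(-1) ≡ -13 ≡ 54 (mod 67).
x ≡ 54 × 2 = 108 ≡ 41 (mod 67).
Check: 36 × 41 = 1476 ≡ 2 (mod 67).
Unique solution: x ≡ 41 (mod 67)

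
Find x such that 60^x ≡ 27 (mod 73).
54

Baby-step giant-step with step n = ⌈√73⌉ = 9.
Baby steps 60^j mod 73 (j:value) for j=0..8: 0:1, 1:60, 2:23, 3:66, 4:18, 5:58, 6:49, 7:20, 8:32.
Giant-step multiplier: 60^(-9) ≡ 60^(72-9) = 60^63 ≡ 10 (mod 73).
Giant steps γ_i = 27·10^i mod 73: γ_0=27, γ_1=51, γ_2=72, γ_3=63, γ_4=46, γ_5=22, γ_6=1 (in table at j=0).
x = i·n + j = 6·9 + 0 = 54.
Check: 60^54 ≡ 27 (mod 73).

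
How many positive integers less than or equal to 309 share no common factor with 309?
204

309 = 3 × 103
φ(n) = n × ∏(1 - 1/p) for each prime p dividing n
φ(309) = 309 × (1 - 1/3) × (1 - 1/103) = 204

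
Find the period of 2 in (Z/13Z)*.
12

13 is prime, so ord(2) divides φ(13) = 12.
Divisors of 12: 1, 2, 3, 4, 6, 12.
Repeated squaring: 2^1 ≡ 2, 2^2 ≡ 4, 2^4 ≡ 3, 2^8 ≡ 9 (mod 13).
Test 2^d mod 13 for each divisor d in increasing order:
2^1 ≡ 2
2^2 ≡ 4
2^3 = 2^2·2^1 ≡ 8
2^4 ≡ 3
2^6 = 2^4·2^2 ≡ 12
2^12 = 2^8·2^4 ≡ 1  ← first divisor giving 1
The order is 12.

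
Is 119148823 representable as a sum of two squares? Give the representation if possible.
Not possible

Factorization: 119148823 = 53 × 131^3
By Fermat: n is sum of two squares iff every prime p ≡ 3 (mod 4) appears to even power.
Prime(s) ≡ 3 (mod 4) with odd exponent: [(131, 3)]
Therefore 119148823 cannot be expressed as a² + b².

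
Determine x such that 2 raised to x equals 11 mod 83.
24

Baby-step giant-step with step n = ⌈√83⌉ = 10.
Baby steps 2^j mod 83 (j:value) for j=0..9: 0:1, 1:2, 2:4, 3:8, 4:16, 5:32, 6:64, 7:45, 8:7, 9:14.
Giant-step multiplier: 2^(-10) ≡ 2^(82-10) = 2^72 ≡ 3 (mod 83).
Giant steps γ_i = 11·3^i mod 83: γ_0=11, γ_1=33, γ_2=16 (in table at j=4).
x = i·n + j = 2·10 + 4 = 24.
Check: 2^24 ≡ 11 (mod 83).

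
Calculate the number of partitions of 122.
2291320912

p(n) counts ways to write n as a sum of positive integers (order ignored).
Euler's pentagonal recurrence: p(k) = p(k-1) + p(k-2) - p(k-5) - p(k-7) + p(k-12) + p(k-15) - ... (offsets j(3j∓1)/2, signs ++--, p(0)=1, p(<0)=0).
DP table for k = 0..121: p(0)=1, p(1)=1, p(2)=2, p(3)=3, p(4)=5, p(5)=7, p(6)=11, p(7)=15, p(8)=22, p(9)=30, p(10)=42, p(11)=56, p(12)=77, p(13)=101, p(14)=135, p(15)=176, p(16)=231, p(17)=297, p(18)=385, p(19)=490, p(20)=627, p(21)=792, p(22)=1002, p(23)=1255, p(24)=1575, p(25)=1958, p(26)=2436, p(27)=3010, p(28)=3718, p(29)=4565, p(30)=5604, p(31)=6842, p(32)=8349, p(33)=10143, p(34)=12310, p(35)=14883, p(36)=17977, p(37)=21637, p(38)=26015, p(39)=31185, p(40)=37338, p(41)=44583, p(42)=53174, p(43)=63261, p(44)=75175, p(45)=89134, p(46)=105558, p(47)=124754, p(48)=147273, p(49)=173525, p(50)=204226, p(51)=239943, p(52)=281589, p(53)=329931, p(54)=386155, p(55)=451276, p(56)=526823, p(57)=614154, p(58)=715220, p(59)=831820, p(60)=966467, p(61)=1121505, p(62)=1300156, p(63)=1505499, p(64)=1741630, p(65)=2012558, p(66)=2323520, p(67)=2679689, p(68)=3087735, p(69)=3554345, p(70)=4087968, p(71)=4697205, p(72)=5392783, p(73)=6185689, p(74)=7089500, p(75)=8118264, p(76)=9289091, p(77)=10619863, p(78)=12132164, p(79)=13848650, p(80)=15796476, p(81)=18004327, p(82)=20506255, p(83)=23338469, p(84)=26543660, p(85)=30167357, p(86)=34262962, p(87)=38887673, p(88)=44108109, p(89)=49995925, p(90)=56634173, p(91)=64112359, p(92)=72533807, p(93)=82010177, p(94)=92669720, p(95)=104651419, p(96)=118114304, p(97)=133230930, p(98)=150198136, p(99)=169229875, p(100)=190569292, p(101)=214481126, p(102)=241265379, p(103)=271248950, p(104)=304801365, p(105)=342325709, p(106)=384276336, p(107)=431149389, p(108)=483502844, p(109)=541946240, p(110)=607163746, p(111)=679903203, p(112)=761002156, p(113)=851376628, p(114)=952050665, p(115)=1064144451, p(116)=1188908248, p(117)=1327710076, p(118)=1482074143, p(119)=1653668665, p(120)=1844349560, p(121)=2056148051.
Final step: p(122) = p(121) + p(120) - p(117) - p(115) + p(110) + p(107) - p(100) - p(96) + p(87) + p(82) - p(71) - p(65) + p(52) + p(45) - p(30) - p(22) + p(5)
= 2056148051 + 1844349560 - 1327710076 - 1064144451 + 607163746 + 431149389 - 190569292 - 118114304 + 38887673 + 20506255 - 4697205 - 2012558 + 281589 + 89134 - 5604 - 1002 + 7
= 2291320912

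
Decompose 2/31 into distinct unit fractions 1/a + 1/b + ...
1/16 + 1/496

Greedy algorithm:
2/31: ceiling(31/2) = 16, use 1/16
1/496: ceiling(496/1) = 496, use 1/496
Result: 2/31 = 1/16 + 1/496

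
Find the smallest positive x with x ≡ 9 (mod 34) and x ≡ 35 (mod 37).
553

Using Chinese Remainder Theorem:
M = 34 × 37 = 1258
M1 = 37, M2 = 34
y1 = 37^(-1) mod 34 = 23
y2 = 34^(-1) mod 37 = 12
x = (9×37×23 + 35×34×12) mod 1258 = 553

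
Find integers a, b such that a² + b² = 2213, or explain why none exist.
2² + 47² (a=2, b=47)

Factorization: 2213 = 2213
By Fermat: n is sum of two squares iff every prime p ≡ 3 (mod 4) appears to even power.
All primes ≡ 3 (mod 4) appear to even power.
Search a = 0, 1, 2, … for 2213 - a² a perfect square: first hit at a = 2: 2213 - 4 = 2209 = 47².
2213 = 2² + 47² = 4 + 2209 ✓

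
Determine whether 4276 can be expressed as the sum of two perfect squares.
26² + 60² (a=26, b=60)

Factorization: 4276 = 2^2 × 1069
By Fermat: n is sum of two squares iff every prime p ≡ 3 (mod 4) appears to even power.
All primes ≡ 3 (mod 4) appear to even power.
Search a = 0, 1, 2, … for 4276 - a² a perfect square: first hit at a = 26: 4276 - 676 = 3600 = 60².
4276 = 26² + 60² = 676 + 3600 ✓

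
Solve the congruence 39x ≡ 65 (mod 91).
x ≡ 4 (mod 7)

gcd(39, 91) = 13, which divides 65, so solutions exist.
Divide through by 13: 3x ≡ 5 (mod 7).
Find 3^(-1) mod 7 by the extended Euclidean algorithm:
7 = 2 × 3 + 1  ⟹  1 = (1)·7 + (-2)·3
So (-2)·3 ≡ 1 (mod 7), i.e. 3^(-1) ≡ -2 ≡ 5 (mod 7).
x ≡ 5 × 5 = 25 ≡ 4 (mod 7).
Check: 39 × 4 = 156 ≡ 65 (mod 91).
x ≡ 4 (mod 7), giving 13 solutions mod 91.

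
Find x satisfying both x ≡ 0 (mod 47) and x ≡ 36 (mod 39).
1128

Using Chinese Remainder Theorem:
M = 47 × 39 = 1833
M1 = 39, M2 = 47
y1 = 39^(-1) mod 47 = 41
y2 = 47^(-1) mod 39 = 5
x = (0×39×41 + 36×47×5) mod 1833 = 1128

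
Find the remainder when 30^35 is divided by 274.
244

Repeated squaring. Binary of 35 = 100011.
30^1 ≡ 30 (mod 274); 30^2 ≡ 78 (mod 274); 30^4 ≡ 56 (mod 274); 30^8 ≡ 122 (mod 274); 30^16 ≡ 88 (mod 274); 30^32 ≡ 72 (mod 274)
30^35 = 30^1 × 30^2 × 30^32 ≡ 244 (mod 274)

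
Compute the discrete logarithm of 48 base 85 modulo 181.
60

Baby-step giant-step with step n = ⌈√181⌉ = 14.
Baby steps 85^j mod 181 (j:value) for j=0..13: 0:1, 1:85, 2:166, 3:173, 4:44, 5:120, 6:64, 7:10, 8:126, 9:31, 10:101, 11:78, 12:114, 13:97.
Giant-step multiplier: 85^(-14) ≡ 85^(180-14) = 85^166 ≡ 143 (mod 181).
Giant steps γ_i = 48·143^i mod 181: γ_0=48, γ_1=167, γ_2=170, γ_3=56, γ_4=44 (in table at j=4).
x = i·n + j = 4·14 + 4 = 60.
Check: 85^60 ≡ 48 (mod 181).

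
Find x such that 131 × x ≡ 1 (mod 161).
59

gcd(131, 161) = 1, so the inverse exists.
Extended Euclidean algorithm on (161, 131):
161 = 1 × 131 + 30  ⟹  30 = (1)·161 + (-1)·131
131 = 4 × 30 + 11  ⟹  11 = (-4)·161 + (5)·131
30 = 2 × 11 + 8  ⟹  8 = (9)·161 + (-11)·131
11 = 1 × 8 + 3  ⟹  3 = (-13)·161 + (16)·131
8 = 2 × 3 + 2  ⟹  2 = (35)·161 + (-43)·131
3 = 1 × 2 + 1  ⟹  1 = (-48)·161 + (59)·131
So (59)·131 ≡ 1 (mod 161), i.e. 131^(-1) ≡ 59 (mod 161).
Check: 131 × 59 = 7729 ≡ 1 (mod 161)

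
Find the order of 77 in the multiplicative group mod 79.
78

79 is prime, so ord(77) divides φ(79) = 78.
Divisors of 78: 1, 2, 3, 6, 13, 26, 39, 78.
Repeated squaring: 77^1 ≡ 77, 77^2 ≡ 4, 77^4 ≡ 16, 77^8 ≡ 19, 77^16 ≡ 45, 77^32 ≡ 50, 77^64 ≡ 51 (mod 79).
Test 77^d mod 79 for each divisor d in increasing order:
77^1 ≡ 77
77^2 ≡ 4
77^3 = 77^2·77^1 ≡ 71
77^6 = 77^4·77^2 ≡ 64
77^13 = 77^8·77^4·77^1 ≡ 24
77^26 = 77^16·77^8·77^2 ≡ 23
77^39 = 77^32·77^4·77^2·77^1 ≡ 78
77^78 = 77^64·77^8·77^4·77^2 ≡ 1  ← first divisor giving 1
The order is 78.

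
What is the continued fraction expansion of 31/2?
[15; 2]

Euclidean algorithm steps:
31 = 15 × 2 + 1
2 = 2 × 1 + 0
Continued fraction: [15; 2]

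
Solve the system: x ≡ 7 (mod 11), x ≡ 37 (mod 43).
381

Using Chinese Remainder Theorem:
M = 11 × 43 = 473
M1 = 43, M2 = 11
y1 = 43^(-1) mod 11 = 10
y2 = 11^(-1) mod 43 = 4
x = (7×43×10 + 37×11×4) mod 473 = 381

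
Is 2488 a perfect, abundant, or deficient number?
deficient

Proper divisors of 2488: sum = 1 + 2 + 4 + 8 + 311 + 622 + 1244 = 2192
Since 2192 < 2488, 2488 is deficient.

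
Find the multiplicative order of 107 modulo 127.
3

127 is prime, so ord(107) divides φ(127) = 126.
Divisors of 126: 1, 2, 3, 6, 7, 9, 14, 18, 21, 42, 63, 126.
Repeated squaring: 107^1 ≡ 107, 107^2 ≡ 19, 107^4 ≡ 107, 107^8 ≡ 19, 107^16 ≡ 107, 107^32 ≡ 19, 107^64 ≡ 107 (mod 127).
Test 107^d mod 127 for each divisor d in increasing order:
107^1 ≡ 107
107^2 ≡ 19
107^3 = 107^2·107^1 ≡ 1  ← first divisor giving 1
The order is 3.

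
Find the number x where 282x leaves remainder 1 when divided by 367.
272

gcd(282, 367) = 1, so the inverse exists.
Extended Euclidean algorithm on (367, 282):
367 = 1 × 282 + 85  ⟹  85 = (1)·367 + (-1)·282
282 = 3 × 85 + 27  ⟹  27 = (-3)·367 + (4)·282
85 = 3 × 27 + 4  ⟹  4 = (10)·367 + (-13)·282
27 = 6 × 4 + 3  ⟹  3 = (-63)·367 + (82)·282
4 = 1 × 3 + 1  ⟹  1 = (73)·367 + (-95)·282
So (-95)·282 ≡ 1 (mod 367), i.e. 282^(-1) ≡ -95 ≡ 272 (mod 367).
Check: 282 × 272 = 76704 ≡ 1 (mod 367)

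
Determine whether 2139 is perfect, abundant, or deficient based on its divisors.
deficient

Proper divisors of 2139: sum = 1 + 3 + 23 + 31 + 69 + 93 + 713 = 933
Since 933 < 2139, 2139 is deficient.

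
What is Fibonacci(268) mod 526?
523

Matrix identity: Q^n = [[F_(n+1), F_n], [F_n, F_(n-1)]] with Q = [[1,1],[1,0]].
n = 268 = 100001100₂. Square-and-multiply, entries mod 526:
Q^1 = [[1,1],[1,0]]
Q^2 = (Q^1)² = [[2,1],[1,1]]
Q^4 = (Q^2)² = [[5,3],[3,2]]
Q^8 = (Q^4)² = [[34,21],[21,13]]
Q^16 = (Q^8)² = [[19,461],[461,84]]
Q^33 = (Q^16)²·Q = [[521,378],[378,143]]
Q^67 = (Q^33)²·Q = [[453,363],[363,90]]
Q^134 = (Q^67)² = [[338,385],[385,479]]
Q^268 = (Q^134)² = [[521,523],[523,524]]
F_268 mod 526 = Q^268[0][1] = 523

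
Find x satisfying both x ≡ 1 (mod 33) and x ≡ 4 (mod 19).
232

Using Chinese Remainder Theorem:
M = 33 × 19 = 627
M1 = 19, M2 = 33
y1 = 19^(-1) mod 33 = 7
y2 = 33^(-1) mod 19 = 15
x = (1×19×7 + 4×33×15) mod 627 = 232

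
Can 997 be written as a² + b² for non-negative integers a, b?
6² + 31² (a=6, b=31)

Factorization: 997 = 997
By Fermat: n is sum of two squares iff every prime p ≡ 3 (mod 4) appears to even power.
All primes ≡ 3 (mod 4) appear to even power.
Search a = 0, 1, 2, … for 997 - a² a perfect square: first hit at a = 6: 997 - 36 = 961 = 31².
997 = 6² + 31² = 36 + 961 ✓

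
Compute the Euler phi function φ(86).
42

86 = 2 × 43
φ(n) = n × ∏(1 - 1/p) for each prime p dividing n
φ(86) = 86 × (1 - 1/2) × (1 - 1/43) = 42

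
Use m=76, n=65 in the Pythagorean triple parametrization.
(1551, 9880, 10001)

Euclid's formula: a = m² - n², b = 2mn, c = m² + n²
m = 76, n = 65
a = 76² - 65² = 5776 - 4225 = 1551
b = 2 × 76 × 65 = 9880
c = 76² + 65² = 5776 + 4225 = 10001
Verification: 1551² + 9880² = 2405601 + 97614400 = 100020001 = 10001² ✓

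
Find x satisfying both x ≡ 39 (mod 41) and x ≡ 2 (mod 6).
80

Using Chinese Remainder Theorem:
M = 41 × 6 = 246
M1 = 6, M2 = 41
y1 = 6^(-1) mod 41 = 7
y2 = 41^(-1) mod 6 = 5
x = (39×6×7 + 2×41×5) mod 246 = 80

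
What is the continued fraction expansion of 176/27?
[6; 1, 1, 13]

Euclidean algorithm steps:
176 = 6 × 27 + 14
27 = 1 × 14 + 13
14 = 1 × 13 + 1
13 = 13 × 1 + 0
Continued fraction: [6; 1, 1, 13]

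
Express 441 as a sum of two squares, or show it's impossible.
0² + 21² (a=0, b=21)

Factorization: 441 = 3^2 × 7^2
By Fermat: n is sum of two squares iff every prime p ≡ 3 (mod 4) appears to even power.
All primes ≡ 3 (mod 4) appear to even power.
Search a = 0, 1, 2, … for 441 - a² a perfect square: first hit at a = 0: 441 - 0 = 441 = 21².
441 = 0² + 21² = 0 + 441 ✓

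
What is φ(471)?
312

471 = 3 × 157
φ(n) = n × ∏(1 - 1/p) for each prime p dividing n
φ(471) = 471 × (1 - 1/3) × (1 - 1/157) = 312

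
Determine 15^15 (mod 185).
60

Repeated squaring. Binary of 15 = 1111.
15^1 ≡ 15 (mod 185); 15^2 ≡ 40 (mod 185); 15^4 ≡ 120 (mod 185); 15^8 ≡ 155 (mod 185)
15^15 = 15^1 × 15^2 × 15^4 × 15^8 ≡ 60 (mod 185)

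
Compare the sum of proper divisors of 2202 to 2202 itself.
abundant

Proper divisors of 2202: sum = 1 + 2 + 3 + 6 + 367 + 734 + 1101 = 2214
Since 2214 > 2202, 2202 is abundant.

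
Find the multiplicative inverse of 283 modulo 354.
349

gcd(283, 354) = 1, so the inverse exists.
Extended Euclidean algorithm on (354, 283):
354 = 1 × 283 + 71  ⟹  71 = (1)·354 + (-1)·283
283 = 3 × 71 + 70  ⟹  70 = (-3)·354 + (4)·283
71 = 1 × 70 + 1  ⟹  1 = (4)·354 + (-5)·283
So (-5)·283 ≡ 1 (mod 354), i.e. 283^(-1) ≡ -5 ≡ 349 (mod 354).
Check: 283 × 349 = 98767 ≡ 1 (mod 354)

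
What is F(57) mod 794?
746

Matrix identity: Q^n = [[F_(n+1), F_n], [F_n, F_(n-1)]] with Q = [[1,1],[1,0]].
n = 57 = 111001₂. Square-and-multiply, entries mod 794:
Q^1 = [[1,1],[1,0]]
Q^3 = (Q^1)²·Q = [[3,2],[2,1]]
Q^7 = (Q^3)²·Q = [[21,13],[13,8]]
Q^14 = (Q^7)² = [[610,377],[377,233]]
Q^28 = (Q^14)² = [[511,211],[211,300]]
Q^57 = (Q^28)²·Q = [[363,746],[746,411]]
F_57 mod 794 = Q^57[0][1] = 746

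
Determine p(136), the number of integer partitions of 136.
10015581680

p(n) counts ways to write n as a sum of positive integers (order ignored).
Euler's pentagonal recurrence: p(k) = p(k-1) + p(k-2) - p(k-5) - p(k-7) + p(k-12) + p(k-15) - ... (offsets j(3j∓1)/2, signs ++--, p(0)=1, p(<0)=0).
DP table for k = 0..135: p(0)=1, p(1)=1, p(2)=2, p(3)=3, p(4)=5, p(5)=7, p(6)=11, p(7)=15, p(8)=22, p(9)=30, p(10)=42, p(11)=56, p(12)=77, p(13)=101, p(14)=135, p(15)=176, p(16)=231, p(17)=297, p(18)=385, p(19)=490, p(20)=627, p(21)=792, p(22)=1002, p(23)=1255, p(24)=1575, p(25)=1958, p(26)=2436, p(27)=3010, p(28)=3718, p(29)=4565, p(30)=5604, p(31)=6842, p(32)=8349, p(33)=10143, p(34)=12310, p(35)=14883, p(36)=17977, p(37)=21637, p(38)=26015, p(39)=31185, p(40)=37338, p(41)=44583, p(42)=53174, p(43)=63261, p(44)=75175, p(45)=89134, p(46)=105558, p(47)=124754, p(48)=147273, p(49)=173525, p(50)=204226, p(51)=239943, p(52)=281589, p(53)=329931, p(54)=386155, p(55)=451276, p(56)=526823, p(57)=614154, p(58)=715220, p(59)=831820, p(60)=966467, p(61)=1121505, p(62)=1300156, p(63)=1505499, p(64)=1741630, p(65)=2012558, p(66)=2323520, p(67)=2679689, p(68)=3087735, p(69)=3554345, p(70)=4087968, p(71)=4697205, p(72)=5392783, p(73)=6185689, p(74)=7089500, p(75)=8118264, p(76)=9289091, p(77)=10619863, p(78)=12132164, p(79)=13848650, p(80)=15796476, p(81)=18004327, p(82)=20506255, p(83)=23338469, p(84)=26543660, p(85)=30167357, p(86)=34262962, p(87)=38887673, p(88)=44108109, p(89)=49995925, p(90)=56634173, p(91)=64112359, p(92)=72533807, p(93)=82010177, p(94)=92669720, p(95)=104651419, p(96)=118114304, p(97)=133230930, p(98)=150198136, p(99)=169229875, p(100)=190569292, p(101)=214481126, p(102)=241265379, p(103)=271248950, p(104)=304801365, p(105)=342325709, p(106)=384276336, p(107)=431149389, p(108)=483502844, p(109)=541946240, p(110)=607163746, p(111)=679903203, p(112)=761002156, p(113)=851376628, p(114)=952050665, p(115)=1064144451, p(116)=1188908248, p(117)=1327710076, p(118)=1482074143, p(119)=1653668665, p(120)=1844349560, p(121)=2056148051, p(122)=2291320912, p(123)=2552338241, p(124)=2841940500, p(125)=3163127352, p(126)=3519222692, p(127)=3913864295, p(128)=4351078600, p(129)=4835271870, p(130)=5371315400, p(131)=5964539504, p(132)=6620830889, p(133)=7346629512, p(134)=8149040695, p(135)=9035836076.
Final step: p(136) = p(135) + p(134) - p(131) - p(129) + p(124) + p(121) - p(114) - p(110) + p(101) + p(96) - p(85) - p(79) + p(66) + p(59) - p(44) - p(36) + p(19) + p(10)
= 9035836076 + 8149040695 - 5964539504 - 4835271870 + 2841940500 + 2056148051 - 952050665 - 607163746 + 214481126 + 118114304 - 30167357 - 13848650 + 2323520 + 831820 - 75175 - 17977 + 490 + 42
= 10015581680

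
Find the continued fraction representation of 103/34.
[3; 34]

Euclidean algorithm steps:
103 = 3 × 34 + 1
34 = 34 × 1 + 0
Continued fraction: [3; 34]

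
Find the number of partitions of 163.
142798995930

p(n) counts ways to write n as a sum of positive integers (order ignored).
Euler's pentagonal recurrence: p(k) = p(k-1) + p(k-2) - p(k-5) - p(k-7) + p(k-12) + p(k-15) - ... (offsets j(3j∓1)/2, signs ++--, p(0)=1, p(<0)=0).
DP table for k = 0..162: p(0)=1, p(1)=1, p(2)=2, p(3)=3, p(4)=5, p(5)=7, p(6)=11, p(7)=15, p(8)=22, p(9)=30, p(10)=42, p(11)=56, p(12)=77, p(13)=101, p(14)=135, p(15)=176, p(16)=231, p(17)=297, p(18)=385, p(19)=490, p(20)=627, p(21)=792, p(22)=1002, p(23)=1255, p(24)=1575, p(25)=1958, p(26)=2436, p(27)=3010, p(28)=3718, p(29)=4565, p(30)=5604, p(31)=6842, p(32)=8349, p(33)=10143, p(34)=12310, p(35)=14883, p(36)=17977, p(37)=21637, p(38)=26015, p(39)=31185, p(40)=37338, p(41)=44583, p(42)=53174, p(43)=63261, p(44)=75175, p(45)=89134, p(46)=105558, p(47)=124754, p(48)=147273, p(49)=173525, p(50)=204226, p(51)=239943, p(52)=281589, p(53)=329931, p(54)=386155, p(55)=451276, p(56)=526823, p(57)=614154, p(58)=715220, p(59)=831820, p(60)=966467, p(61)=1121505, p(62)=1300156, p(63)=1505499, p(64)=1741630, p(65)=2012558, p(66)=2323520, p(67)=2679689, p(68)=3087735, p(69)=3554345, p(70)=4087968, p(71)=4697205, p(72)=5392783, p(73)=6185689, p(74)=7089500, p(75)=8118264, p(76)=9289091, p(77)=10619863, p(78)=12132164, p(79)=13848650, p(80)=15796476, p(81)=18004327, p(82)=20506255, p(83)=23338469, p(84)=26543660, p(85)=30167357, p(86)=34262962, p(87)=38887673, p(88)=44108109, p(89)=49995925, p(90)=56634173, p(91)=64112359, p(92)=72533807, p(93)=82010177, p(94)=92669720, p(95)=104651419, p(96)=118114304, p(97)=133230930, p(98)=150198136, p(99)=169229875, p(100)=190569292, p(101)=214481126, p(102)=241265379, p(103)=271248950, p(104)=304801365, p(105)=342325709, p(106)=384276336, p(107)=431149389, p(108)=483502844, p(109)=541946240, p(110)=607163746, p(111)=679903203, p(112)=761002156, p(113)=851376628, p(114)=952050665, p(115)=1064144451, p(116)=1188908248, p(117)=1327710076, p(118)=1482074143, p(119)=1653668665, p(120)=1844349560, p(121)=2056148051, p(122)=2291320912, p(123)=2552338241, p(124)=2841940500, p(125)=3163127352, p(126)=3519222692, p(127)=3913864295, p(128)=4351078600, p(129)=4835271870, p(130)=5371315400, p(131)=5964539504, p(132)=6620830889, p(133)=7346629512, p(134)=8149040695, p(135)=9035836076, p(136)=10015581680, p(137)=11097645016, p(138)=12292341831, p(139)=13610949895, p(140)=15065878135, p(141)=16670689208, p(142)=18440293320, p(143)=20390982757, p(144)=22540654445, p(145)=24908858009, p(146)=27517052599, p(147)=30388671978, p(148)=33549419497, p(149)=37027355200, p(150)=40853235313, p(151)=45060624582, p(152)=49686288421, p(153)=54770336324, p(154)=60356673280, p(155)=66493182097, p(156)=73232243759, p(157)=80630964769, p(158)=88751778802, p(159)=97662728555, p(160)=107438159466, p(161)=118159068427, p(162)=129913904637.
Final step: p(163) = p(162) + p(161) - p(158) - p(156) + p(151) + p(148) - p(141) - p(137) + p(128) + p(123) - p(112) - p(106) + p(93) + p(86) - p(71) - p(63) + p(46) + p(37) - p(18) - p(8)
= 129913904637 + 118159068427 - 88751778802 - 73232243759 + 45060624582 + 33549419497 - 16670689208 - 11097645016 + 4351078600 + 2552338241 - 761002156 - 384276336 + 82010177 + 34262962 - 4697205 - 1505499 + 105558 + 21637 - 385 - 22
= 142798995930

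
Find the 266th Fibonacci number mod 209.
206

Matrix identity: Q^n = [[F_(n+1), F_n], [F_n, F_(n-1)]] with Q = [[1,1],[1,0]].
n = 266 = 100001010₂. Square-and-multiply, entries mod 209:
Q^1 = [[1,1],[1,0]]
Q^2 = (Q^1)² = [[2,1],[1,1]]
Q^4 = (Q^2)² = [[5,3],[3,2]]
Q^8 = (Q^4)² = [[34,21],[21,13]]
Q^16 = (Q^8)² = [[134,151],[151,192]]
Q^33 = (Q^16)²·Q = [[113,2],[2,111]]
Q^66 = (Q^33)² = [[24,30],[30,203]]
Q^133 = (Q^66)²·Q = [[135,13],[13,122]]
Q^266 = (Q^133)² = [[2,206],[206,5]]
F_266 mod 209 = Q^266[0][1] = 206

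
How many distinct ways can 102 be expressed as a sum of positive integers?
241265379

p(n) counts ways to write n as a sum of positive integers (order ignored).
Euler's pentagonal recurrence: p(k) = p(k-1) + p(k-2) - p(k-5) - p(k-7) + p(k-12) + p(k-15) - ... (offsets j(3j∓1)/2, signs ++--, p(0)=1, p(<0)=0).
DP table for k = 0..101: p(0)=1, p(1)=1, p(2)=2, p(3)=3, p(4)=5, p(5)=7, p(6)=11, p(7)=15, p(8)=22, p(9)=30, p(10)=42, p(11)=56, p(12)=77, p(13)=101, p(14)=135, p(15)=176, p(16)=231, p(17)=297, p(18)=385, p(19)=490, p(20)=627, p(21)=792, p(22)=1002, p(23)=1255, p(24)=1575, p(25)=1958, p(26)=2436, p(27)=3010, p(28)=3718, p(29)=4565, p(30)=5604, p(31)=6842, p(32)=8349, p(33)=10143, p(34)=12310, p(35)=14883, p(36)=17977, p(37)=21637, p(38)=26015, p(39)=31185, p(40)=37338, p(41)=44583, p(42)=53174, p(43)=63261, p(44)=75175, p(45)=89134, p(46)=105558, p(47)=124754, p(48)=147273, p(49)=173525, p(50)=204226, p(51)=239943, p(52)=281589, p(53)=329931, p(54)=386155, p(55)=451276, p(56)=526823, p(57)=614154, p(58)=715220, p(59)=831820, p(60)=966467, p(61)=1121505, p(62)=1300156, p(63)=1505499, p(64)=1741630, p(65)=2012558, p(66)=2323520, p(67)=2679689, p(68)=3087735, p(69)=3554345, p(70)=4087968, p(71)=4697205, p(72)=5392783, p(73)=6185689, p(74)=7089500, p(75)=8118264, p(76)=9289091, p(77)=10619863, p(78)=12132164, p(79)=13848650, p(80)=15796476, p(81)=18004327, p(82)=20506255, p(83)=23338469, p(84)=26543660, p(85)=30167357, p(86)=34262962, p(87)=38887673, p(88)=44108109, p(89)=49995925, p(90)=56634173, p(91)=64112359, p(92)=72533807, p(93)=82010177, p(94)=92669720, p(95)=104651419, p(96)=118114304, p(97)=133230930, p(98)=150198136, p(99)=169229875, p(100)=190569292, p(101)=214481126.
Final step: p(102) = p(101) + p(100) - p(97) - p(95) + p(90) + p(87) - p(80) - p(76) + p(67) + p(62) - p(51) - p(45) + p(32) + p(25) - p(10) - p(2)
= 214481126 + 190569292 - 133230930 - 104651419 + 56634173 + 38887673 - 15796476 - 9289091 + 2679689 + 1300156 - 239943 - 89134 + 8349 + 1958 - 42 - 2
= 241265379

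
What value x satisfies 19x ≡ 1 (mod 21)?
10

gcd(19, 21) = 1, so the inverse exists.
Extended Euclidean algorithm on (21, 19):
21 = 1 × 19 + 2  ⟹  2 = (1)·21 + (-1)·19
19 = 9 × 2 + 1  ⟹  1 = (-9)·21 + (10)·19
So (10)·19 ≡ 1 (mod 21), i.e. 19^(-1) ≡ 10 (mod 21).
Check: 19 × 10 = 190 ≡ 1 (mod 21)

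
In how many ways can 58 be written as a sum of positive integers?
715220

p(n) counts ways to write n as a sum of positive integers (order ignored).
Euler's pentagonal recurrence: p(k) = p(k-1) + p(k-2) - p(k-5) - p(k-7) + p(k-12) + p(k-15) - ... (offsets j(3j∓1)/2, signs ++--, p(0)=1, p(<0)=0).
DP table for k = 0..57: p(0)=1, p(1)=1, p(2)=2, p(3)=3, p(4)=5, p(5)=7, p(6)=11, p(7)=15, p(8)=22, p(9)=30, p(10)=42, p(11)=56, p(12)=77, p(13)=101, p(14)=135, p(15)=176, p(16)=231, p(17)=297, p(18)=385, p(19)=490, p(20)=627, p(21)=792, p(22)=1002, p(23)=1255, p(24)=1575, p(25)=1958, p(26)=2436, p(27)=3010, p(28)=3718, p(29)=4565, p(30)=5604, p(31)=6842, p(32)=8349, p(33)=10143, p(34)=12310, p(35)=14883, p(36)=17977, p(37)=21637, p(38)=26015, p(39)=31185, p(40)=37338, p(41)=44583, p(42)=53174, p(43)=63261, p(44)=75175, p(45)=89134, p(46)=105558, p(47)=124754, p(48)=147273, p(49)=173525, p(50)=204226, p(51)=239943, p(52)=281589, p(53)=329931, p(54)=386155, p(55)=451276, p(56)=526823, p(57)=614154.
Final step: p(58) = p(57) + p(56) - p(53) - p(51) + p(46) + p(43) - p(36) - p(32) + p(23) + p(18) - p(7) - p(1)
= 614154 + 526823 - 329931 - 239943 + 105558 + 63261 - 17977 - 8349 + 1255 + 385 - 15 - 1
= 715220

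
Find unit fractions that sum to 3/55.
1/19 + 1/523 + 1/546535

Greedy algorithm:
3/55: ceiling(55/3) = 19, use 1/19
2/1045: ceiling(1045/2) = 523, use 1/523
1/546535: ceiling(546535/1) = 546535, use 1/546535
Result: 3/55 = 1/19 + 1/523 + 1/546535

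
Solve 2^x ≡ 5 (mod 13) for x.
9

Baby-step giant-step with step n = ⌈√13⌉ = 4.
Baby steps 2^j mod 13 (j:value) for j=0..3: 0:1, 1:2, 2:4, 3:8.
Giant-step multiplier: 2^(-4) ≡ 2^(12-4) = 2^8 ≡ 9 (mod 13).
Giant steps γ_i = 5·9^i mod 13: γ_0=5, γ_1=6, γ_2=2 (in table at j=1).
x = i·n + j = 2·4 + 1 = 9.
Check: 2^9 ≡ 5 (mod 13).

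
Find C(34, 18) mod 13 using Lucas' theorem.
8

Using Lucas' theorem:
Write n=34 and k=18 in base 13:
n in base 13: [2, 8]
k in base 13: [1, 5]
C(34,18) mod 13 = ∏ C(n_i, k_i) mod 13
Digit binomials (mod 13): C(2,1) = 2; C(8,5) = 56 ≡ 4
Product: 2 × 4 = 8 ≡ 8 (mod 13)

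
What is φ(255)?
128

255 = 3 × 5 × 17
φ(n) = n × ∏(1 - 1/p) for each prime p dividing n
φ(255) = 255 × (1 - 1/3) × (1 - 1/5) × (1 - 1/17) = 128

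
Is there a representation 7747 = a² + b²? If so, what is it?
Not possible

Factorization: 7747 = 61 × 127
By Fermat: n is sum of two squares iff every prime p ≡ 3 (mod 4) appears to even power.
Prime(s) ≡ 3 (mod 4) with odd exponent: [(127, 1)]
Therefore 7747 cannot be expressed as a² + b².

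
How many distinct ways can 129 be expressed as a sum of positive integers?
4835271870

p(n) counts ways to write n as a sum of positive integers (order ignored).
Euler's pentagonal recurrence: p(k) = p(k-1) + p(k-2) - p(k-5) - p(k-7) + p(k-12) + p(k-15) - ... (offsets j(3j∓1)/2, signs ++--, p(0)=1, p(<0)=0).
DP table for k = 0..128: p(0)=1, p(1)=1, p(2)=2, p(3)=3, p(4)=5, p(5)=7, p(6)=11, p(7)=15, p(8)=22, p(9)=30, p(10)=42, p(11)=56, p(12)=77, p(13)=101, p(14)=135, p(15)=176, p(16)=231, p(17)=297, p(18)=385, p(19)=490, p(20)=627, p(21)=792, p(22)=1002, p(23)=1255, p(24)=1575, p(25)=1958, p(26)=2436, p(27)=3010, p(28)=3718, p(29)=4565, p(30)=5604, p(31)=6842, p(32)=8349, p(33)=10143, p(34)=12310, p(35)=14883, p(36)=17977, p(37)=21637, p(38)=26015, p(39)=31185, p(40)=37338, p(41)=44583, p(42)=53174, p(43)=63261, p(44)=75175, p(45)=89134, p(46)=105558, p(47)=124754, p(48)=147273, p(49)=173525, p(50)=204226, p(51)=239943, p(52)=281589, p(53)=329931, p(54)=386155, p(55)=451276, p(56)=526823, p(57)=614154, p(58)=715220, p(59)=831820, p(60)=966467, p(61)=1121505, p(62)=1300156, p(63)=1505499, p(64)=1741630, p(65)=2012558, p(66)=2323520, p(67)=2679689, p(68)=3087735, p(69)=3554345, p(70)=4087968, p(71)=4697205, p(72)=5392783, p(73)=6185689, p(74)=7089500, p(75)=8118264, p(76)=9289091, p(77)=10619863, p(78)=12132164, p(79)=13848650, p(80)=15796476, p(81)=18004327, p(82)=20506255, p(83)=23338469, p(84)=26543660, p(85)=30167357, p(86)=34262962, p(87)=38887673, p(88)=44108109, p(89)=49995925, p(90)=56634173, p(91)=64112359, p(92)=72533807, p(93)=82010177, p(94)=92669720, p(95)=104651419, p(96)=118114304, p(97)=133230930, p(98)=150198136, p(99)=169229875, p(100)=190569292, p(101)=214481126, p(102)=241265379, p(103)=271248950, p(104)=304801365, p(105)=342325709, p(106)=384276336, p(107)=431149389, p(108)=483502844, p(109)=541946240, p(110)=607163746, p(111)=679903203, p(112)=761002156, p(113)=851376628, p(114)=952050665, p(115)=1064144451, p(116)=1188908248, p(117)=1327710076, p(118)=1482074143, p(119)=1653668665, p(120)=1844349560, p(121)=2056148051, p(122)=2291320912, p(123)=2552338241, p(124)=2841940500, p(125)=3163127352, p(126)=3519222692, p(127)=3913864295, p(128)=4351078600.
Final step: p(129) = p(128) + p(127) - p(124) - p(122) + p(117) + p(114) - p(107) - p(103) + p(94) + p(89) - p(78) - p(72) + p(59) + p(52) - p(37) - p(29) + p(12) + p(3)
= 4351078600 + 3913864295 - 2841940500 - 2291320912 + 1327710076 + 952050665 - 431149389 - 271248950 + 92669720 + 49995925 - 12132164 - 5392783 + 831820 + 281589 - 21637 - 4565 + 77 + 3
= 4835271870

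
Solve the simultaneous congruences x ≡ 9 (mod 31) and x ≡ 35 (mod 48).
1187

Using Chinese Remainder Theorem:
M = 31 × 48 = 1488
M1 = 48, M2 = 31
y1 = 48^(-1) mod 31 = 11
y2 = 31^(-1) mod 48 = 31
x = (9×48×11 + 35×31×31) mod 1488 = 1187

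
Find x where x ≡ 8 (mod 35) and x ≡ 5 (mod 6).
113

Using Chinese Remainder Theorem:
M = 35 × 6 = 210
M1 = 6, M2 = 35
y1 = 6^(-1) mod 35 = 6
y2 = 35^(-1) mod 6 = 5
x = (8×6×6 + 5×35×5) mod 210 = 113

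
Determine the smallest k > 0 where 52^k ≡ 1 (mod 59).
58

59 is prime, so ord(52) divides φ(59) = 58.
Divisors of 58: 1, 2, 29, 58.
Repeated squaring: 52^1 ≡ 52, 52^2 ≡ 49, 52^4 ≡ 41, 52^8 ≡ 29, 52^16 ≡ 15, 52^32 ≡ 48 (mod 59).
Test 52^d mod 59 for each divisor d in increasing order:
52^1 ≡ 52
52^2 ≡ 49
52^29 = 52^16·52^8·52^4·52^1 ≡ 58
52^58 = 52^32·52^16·52^8·52^2 ≡ 1  ← first divisor giving 1
The order is 58.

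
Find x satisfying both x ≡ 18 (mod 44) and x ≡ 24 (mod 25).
1074

Using Chinese Remainder Theorem:
M = 44 × 25 = 1100
M1 = 25, M2 = 44
y1 = 25^(-1) mod 44 = 37
y2 = 44^(-1) mod 25 = 4
x = (18×25×37 + 24×44×4) mod 1100 = 1074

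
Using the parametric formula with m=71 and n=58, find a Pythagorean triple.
(1677, 8236, 8405)

Euclid's formula: a = m² - n², b = 2mn, c = m² + n²
m = 71, n = 58
a = 71² - 58² = 5041 - 3364 = 1677
b = 2 × 71 × 58 = 8236
c = 71² + 58² = 5041 + 3364 = 8405
Verification: 1677² + 8236² = 2812329 + 67831696 = 70644025 = 8405² ✓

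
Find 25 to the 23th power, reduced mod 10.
5

Repeated squaring. Binary of 23 = 10111.
25^1 ≡ 5 (mod 10); 25^2 ≡ 5 (mod 10); 25^4 ≡ 5 (mod 10); 25^8 ≡ 5 (mod 10); 25^16 ≡ 5 (mod 10)
25^23 = 25^1 × 25^2 × 25^4 × 25^16 ≡ 5 (mod 10)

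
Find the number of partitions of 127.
3913864295

p(n) counts ways to write n as a sum of positive integers (order ignored).
Euler's pentagonal recurrence: p(k) = p(k-1) + p(k-2) - p(k-5) - p(k-7) + p(k-12) + p(k-15) - ... (offsets j(3j∓1)/2, signs ++--, p(0)=1, p(<0)=0).
DP table for k = 0..126: p(0)=1, p(1)=1, p(2)=2, p(3)=3, p(4)=5, p(5)=7, p(6)=11, p(7)=15, p(8)=22, p(9)=30, p(10)=42, p(11)=56, p(12)=77, p(13)=101, p(14)=135, p(15)=176, p(16)=231, p(17)=297, p(18)=385, p(19)=490, p(20)=627, p(21)=792, p(22)=1002, p(23)=1255, p(24)=1575, p(25)=1958, p(26)=2436, p(27)=3010, p(28)=3718, p(29)=4565, p(30)=5604, p(31)=6842, p(32)=8349, p(33)=10143, p(34)=12310, p(35)=14883, p(36)=17977, p(37)=21637, p(38)=26015, p(39)=31185, p(40)=37338, p(41)=44583, p(42)=53174, p(43)=63261, p(44)=75175, p(45)=89134, p(46)=105558, p(47)=124754, p(48)=147273, p(49)=173525, p(50)=204226, p(51)=239943, p(52)=281589, p(53)=329931, p(54)=386155, p(55)=451276, p(56)=526823, p(57)=614154, p(58)=715220, p(59)=831820, p(60)=966467, p(61)=1121505, p(62)=1300156, p(63)=1505499, p(64)=1741630, p(65)=2012558, p(66)=2323520, p(67)=2679689, p(68)=3087735, p(69)=3554345, p(70)=4087968, p(71)=4697205, p(72)=5392783, p(73)=6185689, p(74)=7089500, p(75)=8118264, p(76)=9289091, p(77)=10619863, p(78)=12132164, p(79)=13848650, p(80)=15796476, p(81)=18004327, p(82)=20506255, p(83)=23338469, p(84)=26543660, p(85)=30167357, p(86)=34262962, p(87)=38887673, p(88)=44108109, p(89)=49995925, p(90)=56634173, p(91)=64112359, p(92)=72533807, p(93)=82010177, p(94)=92669720, p(95)=104651419, p(96)=118114304, p(97)=133230930, p(98)=150198136, p(99)=169229875, p(100)=190569292, p(101)=214481126, p(102)=241265379, p(103)=271248950, p(104)=304801365, p(105)=342325709, p(106)=384276336, p(107)=431149389, p(108)=483502844, p(109)=541946240, p(110)=607163746, p(111)=679903203, p(112)=761002156, p(113)=851376628, p(114)=952050665, p(115)=1064144451, p(116)=1188908248, p(117)=1327710076, p(118)=1482074143, p(119)=1653668665, p(120)=1844349560, p(121)=2056148051, p(122)=2291320912, p(123)=2552338241, p(124)=2841940500, p(125)=3163127352, p(126)=3519222692.
Final step: p(127) = p(126) + p(125) - p(122) - p(120) + p(115) + p(112) - p(105) - p(101) + p(92) + p(87) - p(76) - p(70) + p(57) + p(50) - p(35) - p(27) + p(10) + p(1)
= 3519222692 + 3163127352 - 2291320912 - 1844349560 + 1064144451 + 761002156 - 342325709 - 214481126 + 72533807 + 38887673 - 9289091 - 4087968 + 614154 + 204226 - 14883 - 3010 + 42 + 1
= 3913864295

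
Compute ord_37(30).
18

37 is prime, so ord(30) divides φ(37) = 36.
Divisors of 36: 1, 2, 3, 4, 6, 9, 12, 18, 36.
Repeated squaring: 30^1 ≡ 30, 30^2 ≡ 12, 30^4 ≡ 33, 30^8 ≡ 16, 30^16 ≡ 34, 30^32 ≡ 9 (mod 37).
Test 30^d mod 37 for each divisor d in increasing order:
30^1 ≡ 30
30^2 ≡ 12
30^3 = 30^2·30^1 ≡ 27
30^4 ≡ 33
30^6 = 30^4·30^2 ≡ 26
30^9 = 30^8·30^1 ≡ 36
30^12 = 30^8·30^4 ≡ 10
30^18 = 30^16·30^2 ≡ 1  ← first divisor giving 1
The order is 18.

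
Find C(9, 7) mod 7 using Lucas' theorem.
1

Using Lucas' theorem:
Write n=9 and k=7 in base 7:
n in base 7: [1, 2]
k in base 7: [1, 0]
C(9,7) mod 7 = ∏ C(n_i, k_i) mod 7
Digit binomials (mod 7): C(1,1) = 1; C(2,0) = 1
Product: 1 × 1 = 1 ≡ 1 (mod 7)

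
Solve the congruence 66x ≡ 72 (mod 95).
x ≡ 27 (mod 95)

gcd(66, 95) = 1, which divides 72, so solutions exist.
Find 66^(-1) mod 95 by the extended Euclidean algorithm:
95 = 1 × 66 + 29  ⟹  29 = (1)·95 + (-1)·66
66 = 2 × 29 + 8  ⟹  8 = (-2)·95 + (3)·66
29 = 3 × 8 + 5  ⟹  5 = (7)·95 + (-10)·66
8 = 1 × 5 + 3  ⟹  3 = (-9)·95 + (13)·66
5 = 1 × 3 + 2  ⟹  2 = (16)·95 + (-23)·66
3 = 1 × 2 + 1  ⟹  1 = (-25)·95 + (36)·66
So (36)·66 ≡ 1 (mod 95), i.e. 66^(-1) ≡ 36 (mod 95).
x ≡ 36 × 72 = 2592 ≡ 27 (mod 95).
Check: 66 × 27 = 1782 ≡ 72 (mod 95).
Unique solution: x ≡ 27 (mod 95)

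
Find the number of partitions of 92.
72533807

p(n) counts ways to write n as a sum of positive integers (order ignored).
Euler's pentagonal recurrence: p(k) = p(k-1) + p(k-2) - p(k-5) - p(k-7) + p(k-12) + p(k-15) - ... (offsets j(3j∓1)/2, signs ++--, p(0)=1, p(<0)=0).
DP table for k = 0..91: p(0)=1, p(1)=1, p(2)=2, p(3)=3, p(4)=5, p(5)=7, p(6)=11, p(7)=15, p(8)=22, p(9)=30, p(10)=42, p(11)=56, p(12)=77, p(13)=101, p(14)=135, p(15)=176, p(16)=231, p(17)=297, p(18)=385, p(19)=490, p(20)=627, p(21)=792, p(22)=1002, p(23)=1255, p(24)=1575, p(25)=1958, p(26)=2436, p(27)=3010, p(28)=3718, p(29)=4565, p(30)=5604, p(31)=6842, p(32)=8349, p(33)=10143, p(34)=12310, p(35)=14883, p(36)=17977, p(37)=21637, p(38)=26015, p(39)=31185, p(40)=37338, p(41)=44583, p(42)=53174, p(43)=63261, p(44)=75175, p(45)=89134, p(46)=105558, p(47)=124754, p(48)=147273, p(49)=173525, p(50)=204226, p(51)=239943, p(52)=281589, p(53)=329931, p(54)=386155, p(55)=451276, p(56)=526823, p(57)=614154, p(58)=715220, p(59)=831820, p(60)=966467, p(61)=1121505, p(62)=1300156, p(63)=1505499, p(64)=1741630, p(65)=2012558, p(66)=2323520, p(67)=2679689, p(68)=3087735, p(69)=3554345, p(70)=4087968, p(71)=4697205, p(72)=5392783, p(73)=6185689, p(74)=7089500, p(75)=8118264, p(76)=9289091, p(77)=10619863, p(78)=12132164, p(79)=13848650, p(80)=15796476, p(81)=18004327, p(82)=20506255, p(83)=23338469, p(84)=26543660, p(85)=30167357, p(86)=34262962, p(87)=38887673, p(88)=44108109, p(89)=49995925, p(90)=56634173, p(91)=64112359.
Final step: p(92) = p(91) + p(90) - p(87) - p(85) + p(80) + p(77) - p(70) - p(66) + p(57) + p(52) - p(41) - p(35) + p(22) + p(15) - p(0)
= 64112359 + 56634173 - 38887673 - 30167357 + 15796476 + 10619863 - 4087968 - 2323520 + 614154 + 281589 - 44583 - 14883 + 1002 + 176 - 1
= 72533807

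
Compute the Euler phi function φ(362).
180

362 = 2 × 181
φ(n) = n × ∏(1 - 1/p) for each prime p dividing n
φ(362) = 362 × (1 - 1/2) × (1 - 1/181) = 180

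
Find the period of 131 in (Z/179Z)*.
178

179 is prime, so ord(131) divides φ(179) = 178.
Divisors of 178: 1, 2, 89, 178.
Repeated squaring: 131^1 ≡ 131, 131^2 ≡ 156, 131^4 ≡ 171, 131^8 ≡ 64, 131^16 ≡ 158, 131^32 ≡ 83, 131^64 ≡ 87, 131^128 ≡ 51 (mod 179).
Test 131^d mod 179 for each divisor d in increasing order:
131^1 ≡ 131
131^2 ≡ 156
131^89 = 131^64·131^16·131^8·131^1 ≡ 178
131^178 = 131^128·131^32·131^16·131^2 ≡ 1  ← first divisor giving 1
The order is 178.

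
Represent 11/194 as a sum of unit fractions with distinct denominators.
1/18 + 1/873

Greedy algorithm:
11/194: ceiling(194/11) = 18, use 1/18
1/873: ceiling(873/1) = 873, use 1/873
Result: 11/194 = 1/18 + 1/873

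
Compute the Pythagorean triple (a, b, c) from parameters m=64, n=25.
(3471, 3200, 4721)

Euclid's formula: a = m² - n², b = 2mn, c = m² + n²
m = 64, n = 25
a = 64² - 25² = 4096 - 625 = 3471
b = 2 × 64 × 25 = 3200
c = 64² + 25² = 4096 + 625 = 4721
Verification: 3471² + 3200² = 12047841 + 10240000 = 22287841 = 4721² ✓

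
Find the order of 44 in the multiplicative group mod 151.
25

151 is prime, so ord(44) divides φ(151) = 150.
Divisors of 150: 1, 2, 3, 5, 6, 10, 15, 25, 30, 50, 75, 150.
Repeated squaring: 44^1 ≡ 44, 44^2 ≡ 124, 44^4 ≡ 125, 44^8 ≡ 72, 44^16 ≡ 50, 44^32 ≡ 84, 44^64 ≡ 110, 44^128 ≡ 20 (mod 151).
Test 44^d mod 151 for each divisor d in increasing order:
44^1 ≡ 44
44^2 ≡ 124
44^3 = 44^2·44^1 ≡ 20
44^5 = 44^4·44^1 ≡ 64
44^6 = 44^4·44^2 ≡ 98
44^10 = 44^8·44^2 ≡ 19
44^15 = 44^8·44^4·44^2·44^1 ≡ 8
44^25 = 44^16·44^8·44^1 ≡ 1  ← first divisor giving 1
The order is 25.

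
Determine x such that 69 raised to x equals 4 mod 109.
42

Baby-step giant-step with step n = ⌈√109⌉ = 11.
Baby steps 69^j mod 109 (j:value) for j=0..10: 0:1, 1:69, 2:74, 3:92, 4:26, 5:50, 6:71, 7:103, 8:22, 9:101, 10:102.
Giant-step multiplier: 69^(-11) ≡ 69^(108-11) = 69^97 ≡ 51 (mod 109).
Giant steps γ_i = 4·51^i mod 109: γ_0=4, γ_1=95, γ_2=49, γ_3=101 (in table at j=9).
x = i·n + j = 3·11 + 9 = 42.
Check: 69^42 ≡ 4 (mod 109).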